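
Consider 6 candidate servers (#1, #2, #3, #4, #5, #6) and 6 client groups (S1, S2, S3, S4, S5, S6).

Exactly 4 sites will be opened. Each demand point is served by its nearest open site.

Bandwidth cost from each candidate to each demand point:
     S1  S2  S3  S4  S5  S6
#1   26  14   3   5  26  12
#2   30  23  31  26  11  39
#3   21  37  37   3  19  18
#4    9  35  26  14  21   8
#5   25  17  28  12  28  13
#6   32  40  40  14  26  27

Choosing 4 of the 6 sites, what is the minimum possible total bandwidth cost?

Open {#1, #2, #3, #4}.
  S1→#4 9, S2→#1 14, S3→#1 3, S4→#3 3, S5→#2 11, S6→#4 8  ⇒ total 48.
Compare {#1, #2, #4, #5}: total 50.
Compare {#1, #2, #4, #6}: total 50.
No size-4 selection does better; minimum is 48.

48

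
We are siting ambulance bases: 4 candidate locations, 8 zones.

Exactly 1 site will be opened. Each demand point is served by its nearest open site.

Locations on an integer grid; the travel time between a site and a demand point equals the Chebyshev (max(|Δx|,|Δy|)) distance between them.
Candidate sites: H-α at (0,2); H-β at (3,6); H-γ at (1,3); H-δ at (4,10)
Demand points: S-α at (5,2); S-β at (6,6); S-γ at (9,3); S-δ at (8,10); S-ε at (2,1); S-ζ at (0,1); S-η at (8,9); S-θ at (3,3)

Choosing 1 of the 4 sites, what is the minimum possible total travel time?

Open {H-β}.
  S-α→H-β 4, S-β→H-β 3, S-γ→H-β 6, S-δ→H-β 5, S-ε→H-β 5, S-ζ→H-β 5, S-η→H-β 5, S-θ→H-β 3  ⇒ total 36.
Compare {H-γ}: total 37.
Compare {H-α}: total 42.
No size-1 selection does better; minimum is 36.

36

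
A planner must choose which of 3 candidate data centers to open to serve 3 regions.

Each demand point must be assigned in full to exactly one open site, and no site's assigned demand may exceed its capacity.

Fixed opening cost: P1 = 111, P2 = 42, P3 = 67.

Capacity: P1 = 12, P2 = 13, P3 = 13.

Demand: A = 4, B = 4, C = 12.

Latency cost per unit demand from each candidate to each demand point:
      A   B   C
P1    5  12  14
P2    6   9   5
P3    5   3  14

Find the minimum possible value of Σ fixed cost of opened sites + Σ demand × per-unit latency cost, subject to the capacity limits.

201

Open {P2, P3}; cheapest assignment that respects the capacities:
  P2 (cap 13, load 12): C — cost 12×5 = 60
  P3 (cap 13, load 8): A, B — cost 4×5 + 4×3 = 32
  Shipping 92, fixed 109 → total 201.
  Any other capacity-feasible assignment to {P2, P3} ships for at least 92.
Compare {P1, P2}: its best feasible assignment gives total 281.
Compare {P1, P2, P3}: its best feasible assignment gives total 312.
Every other set of open sites that can feasibly serve all demand totals ≥ 281 even under its best assignment. Minimum: 201.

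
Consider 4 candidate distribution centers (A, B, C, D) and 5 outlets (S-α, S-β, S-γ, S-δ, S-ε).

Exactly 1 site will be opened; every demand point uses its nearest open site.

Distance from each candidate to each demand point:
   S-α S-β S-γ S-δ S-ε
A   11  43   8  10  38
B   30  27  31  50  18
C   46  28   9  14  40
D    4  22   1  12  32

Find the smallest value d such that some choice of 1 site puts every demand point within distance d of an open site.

32

Open {D}.
  Farthest demand point is S-ε at distance 32 (to D); all others are ≤ 32.
With {A} the worst case is 43.
With {C} the worst case is 46.
No size-1 selection achieves below 32.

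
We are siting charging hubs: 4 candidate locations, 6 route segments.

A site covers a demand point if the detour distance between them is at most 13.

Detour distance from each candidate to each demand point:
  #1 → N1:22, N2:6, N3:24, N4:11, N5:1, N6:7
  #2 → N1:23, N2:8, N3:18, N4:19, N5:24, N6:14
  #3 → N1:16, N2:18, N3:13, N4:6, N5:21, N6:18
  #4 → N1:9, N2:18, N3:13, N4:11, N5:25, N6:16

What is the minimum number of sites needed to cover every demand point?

Coverage sets (demand points within 13 of each site):
  #1: {N2, N4, N5, N6}
  #2: {N2}
  #3: {N3, N4}
  #4: {N1, N3, N4}
No single site covers all 6 demand points.
But {#1, #4} covers everything, so the minimum is 2.

2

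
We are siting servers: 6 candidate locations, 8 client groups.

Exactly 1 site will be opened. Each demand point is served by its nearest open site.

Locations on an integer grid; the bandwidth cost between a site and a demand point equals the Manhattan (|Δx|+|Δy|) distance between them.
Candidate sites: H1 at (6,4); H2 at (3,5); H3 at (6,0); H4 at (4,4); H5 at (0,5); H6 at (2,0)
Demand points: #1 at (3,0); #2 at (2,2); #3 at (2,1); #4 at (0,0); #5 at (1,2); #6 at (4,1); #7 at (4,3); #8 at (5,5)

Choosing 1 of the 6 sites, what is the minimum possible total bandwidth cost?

25

Open {H6}.
  #1→H6 1, #2→H6 2, #3→H6 1, #4→H6 2, #5→H6 3, #6→H6 3, #7→H6 5, #8→H6 8  ⇒ total 25.
Compare {H4}: total 33.
Compare {H2}: total 37.
No size-1 selection does better; minimum is 25.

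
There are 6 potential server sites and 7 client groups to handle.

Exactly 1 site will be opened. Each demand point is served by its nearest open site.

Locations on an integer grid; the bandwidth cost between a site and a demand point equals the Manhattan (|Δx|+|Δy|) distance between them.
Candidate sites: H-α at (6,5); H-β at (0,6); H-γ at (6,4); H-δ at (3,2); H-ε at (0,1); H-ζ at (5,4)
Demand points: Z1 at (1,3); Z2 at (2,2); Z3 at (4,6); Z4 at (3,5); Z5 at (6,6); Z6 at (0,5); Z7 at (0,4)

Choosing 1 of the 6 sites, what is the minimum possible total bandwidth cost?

Open {H-β}.
  Z1→H-β 4, Z2→H-β 6, Z3→H-β 4, Z4→H-β 4, Z5→H-β 6, Z6→H-β 1, Z7→H-β 2  ⇒ total 27.
Compare {H-δ}: total 30.
Compare {H-ζ}: total 30.
No size-1 selection does better; minimum is 27.

27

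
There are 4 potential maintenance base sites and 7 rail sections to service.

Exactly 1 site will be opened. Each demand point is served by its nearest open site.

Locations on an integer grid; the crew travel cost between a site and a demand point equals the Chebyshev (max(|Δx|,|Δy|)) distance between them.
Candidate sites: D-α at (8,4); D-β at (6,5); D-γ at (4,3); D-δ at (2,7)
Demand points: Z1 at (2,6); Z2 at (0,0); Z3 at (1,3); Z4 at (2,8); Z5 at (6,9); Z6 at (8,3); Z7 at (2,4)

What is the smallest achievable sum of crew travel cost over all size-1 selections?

Open {D-δ}.
  Z1→D-δ 1, Z2→D-δ 7, Z3→D-δ 4, Z4→D-δ 1, Z5→D-δ 4, Z6→D-δ 6, Z7→D-δ 3  ⇒ total 26.
Compare {D-γ}: total 27.
Compare {D-β}: total 29.
No size-1 selection does better; minimum is 26.

26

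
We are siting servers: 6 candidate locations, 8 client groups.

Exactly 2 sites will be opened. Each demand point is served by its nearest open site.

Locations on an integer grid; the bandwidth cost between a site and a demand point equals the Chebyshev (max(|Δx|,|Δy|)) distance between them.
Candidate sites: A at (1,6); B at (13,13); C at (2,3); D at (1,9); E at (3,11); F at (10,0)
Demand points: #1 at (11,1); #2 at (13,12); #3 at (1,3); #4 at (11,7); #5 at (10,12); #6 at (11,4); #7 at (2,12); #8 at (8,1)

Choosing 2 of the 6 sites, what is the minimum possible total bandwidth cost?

37

Open {B, F}.
  #1→F 1, #2→B 1, #3→F 9, #4→B 6, #5→B 3, #6→F 4, #7→B 11, #8→F 2  ⇒ total 37.
Compare {E, F}: total 40.
Compare {A, F}: total 44.
No size-2 selection does better; minimum is 37.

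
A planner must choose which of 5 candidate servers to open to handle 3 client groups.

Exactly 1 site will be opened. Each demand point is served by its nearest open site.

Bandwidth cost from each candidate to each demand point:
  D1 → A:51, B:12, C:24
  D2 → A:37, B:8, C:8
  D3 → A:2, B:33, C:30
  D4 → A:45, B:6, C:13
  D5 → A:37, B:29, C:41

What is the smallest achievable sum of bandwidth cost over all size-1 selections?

Open {D2}.
  A→D2 37, B→D2 8, C→D2 8  ⇒ total 53.
Compare {D4}: total 64.
Compare {D3}: total 65.
No size-1 selection does better; minimum is 53.

53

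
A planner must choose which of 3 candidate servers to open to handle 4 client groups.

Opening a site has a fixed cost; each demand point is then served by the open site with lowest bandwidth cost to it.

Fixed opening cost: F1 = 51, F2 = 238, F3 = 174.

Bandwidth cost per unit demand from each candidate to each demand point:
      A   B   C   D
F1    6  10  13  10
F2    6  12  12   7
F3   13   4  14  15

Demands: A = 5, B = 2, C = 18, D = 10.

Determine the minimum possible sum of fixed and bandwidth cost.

Open {F1}: assign each demand point to its cheapest open site.
  A→F1 5×6=30, B→F1 2×10=20, C→F1 18×13=234, D→F1 10×10=100
  bandwidth cost 384, fixed 51 → total 435.
Compare {F2}: bandwidth cost 340 + fixed 238 = 578.
Compare {F1, F3}: bandwidth cost 372 + fixed 225 = 597.
Compare {F1, F2}: bandwidth cost 336 + fixed 289 = 625.
All other subsets cost ≥ 578. Minimum total cost: 435.

435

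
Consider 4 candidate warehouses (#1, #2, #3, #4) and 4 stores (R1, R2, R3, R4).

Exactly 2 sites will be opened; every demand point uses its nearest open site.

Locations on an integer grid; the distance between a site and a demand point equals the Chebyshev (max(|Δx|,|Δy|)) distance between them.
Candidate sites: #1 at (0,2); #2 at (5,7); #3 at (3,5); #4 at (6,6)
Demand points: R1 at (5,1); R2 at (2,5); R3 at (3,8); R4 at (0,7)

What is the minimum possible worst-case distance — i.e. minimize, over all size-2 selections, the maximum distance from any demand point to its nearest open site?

Open {#1, #3}.
  Farthest demand point is R1 at distance 4 (to #3); all others are ≤ 4.
With {#2, #3} the worst case is 4.
With {#3, #4} the worst case is 4.
No size-2 selection achieves below 4.

4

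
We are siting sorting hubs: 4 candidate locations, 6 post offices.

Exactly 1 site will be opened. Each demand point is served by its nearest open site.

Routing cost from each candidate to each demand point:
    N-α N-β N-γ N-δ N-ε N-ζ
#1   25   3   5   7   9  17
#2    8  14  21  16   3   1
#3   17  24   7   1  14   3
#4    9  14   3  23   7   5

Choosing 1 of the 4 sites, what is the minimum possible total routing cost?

Open {#4}.
  N-α→#4 9, N-β→#4 14, N-γ→#4 3, N-δ→#4 23, N-ε→#4 7, N-ζ→#4 5  ⇒ total 61.
Compare {#2}: total 63.
Compare {#1}: total 66.
No size-1 selection does better; minimum is 61.

61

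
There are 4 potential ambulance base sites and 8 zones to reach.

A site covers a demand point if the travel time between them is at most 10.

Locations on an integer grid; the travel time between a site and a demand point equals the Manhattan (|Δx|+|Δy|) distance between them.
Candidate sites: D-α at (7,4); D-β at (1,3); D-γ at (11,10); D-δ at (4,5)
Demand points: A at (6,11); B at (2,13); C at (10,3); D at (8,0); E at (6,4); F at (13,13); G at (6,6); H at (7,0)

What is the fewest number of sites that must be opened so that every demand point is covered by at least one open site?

2

Coverage sets (demand points within 10 of each site):
  D-α: {A, C, D, E, G, H}
  D-β: {C, D, E, G, H}
  D-γ: {A, C, F, G}
  D-δ: {A, B, C, D, E, G, H}
No single site covers all 8 demand points.
But {D-γ, D-δ} covers everything, so the minimum is 2.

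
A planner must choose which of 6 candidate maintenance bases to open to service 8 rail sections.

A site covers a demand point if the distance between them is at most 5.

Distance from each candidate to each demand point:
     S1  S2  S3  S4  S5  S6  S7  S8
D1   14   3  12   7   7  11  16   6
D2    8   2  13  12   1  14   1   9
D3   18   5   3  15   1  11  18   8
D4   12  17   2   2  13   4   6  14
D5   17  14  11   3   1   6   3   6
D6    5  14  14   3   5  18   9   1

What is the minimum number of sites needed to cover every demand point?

3

Coverage sets (demand points within 5 of each site):
  D1: {S2}
  D2: {S2, S5, S7}
  D3: {S2, S3, S5}
  D4: {S3, S4, S6}
  D5: {S4, S5, S7}
  D6: {S1, S4, S5, S8}
No 2 sites suffice: every size-2 union leaves at least one demand point uncovered.
But {D2, D4, D6} covers everything, so the minimum is 3.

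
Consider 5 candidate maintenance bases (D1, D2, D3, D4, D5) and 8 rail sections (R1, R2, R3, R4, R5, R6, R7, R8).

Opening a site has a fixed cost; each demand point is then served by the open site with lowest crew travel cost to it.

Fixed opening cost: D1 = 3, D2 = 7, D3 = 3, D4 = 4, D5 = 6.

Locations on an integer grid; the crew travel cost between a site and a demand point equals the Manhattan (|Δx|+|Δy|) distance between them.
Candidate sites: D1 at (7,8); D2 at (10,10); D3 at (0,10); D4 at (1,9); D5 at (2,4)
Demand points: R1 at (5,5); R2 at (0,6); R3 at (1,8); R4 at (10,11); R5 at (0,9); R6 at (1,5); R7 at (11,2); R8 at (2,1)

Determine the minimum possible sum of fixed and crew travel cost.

Open {D2, D4, D5}: assign each demand point to its cheapest open site.
  R1→D5 4, R2→D4 4, R3→D4 1, R4→D2 1, R5→D4 1, R6→D5 2, R7→D2 9, R8→D5 3
  crew travel cost 25, fixed 17 → total 42.
Compare {D2, D3, D5}: crew travel cost 27 + fixed 16 = 43.
Compare {D1, D4, D5}: crew travel cost 31 + fixed 13 = 44.
Compare {D1, D3, D5}: crew travel cost 33 + fixed 12 = 45.
All other subsets cost ≥ 43. Minimum total cost: 42.

42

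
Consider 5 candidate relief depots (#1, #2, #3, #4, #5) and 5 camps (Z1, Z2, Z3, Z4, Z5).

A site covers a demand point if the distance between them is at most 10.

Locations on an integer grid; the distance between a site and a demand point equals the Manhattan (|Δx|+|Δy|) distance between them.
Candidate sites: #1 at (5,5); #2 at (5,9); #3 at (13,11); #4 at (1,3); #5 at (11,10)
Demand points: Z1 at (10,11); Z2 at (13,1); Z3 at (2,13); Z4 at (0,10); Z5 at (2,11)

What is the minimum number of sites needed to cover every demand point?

2

Coverage sets (demand points within 10 of each site):
  #1: {Z4, Z5}
  #2: {Z1, Z3, Z4, Z5}
  #3: {Z1, Z2}
  #4: {Z4, Z5}
  #5: {Z1, Z5}
No single site covers all 5 demand points.
But {#2, #3} covers everything, so the minimum is 2.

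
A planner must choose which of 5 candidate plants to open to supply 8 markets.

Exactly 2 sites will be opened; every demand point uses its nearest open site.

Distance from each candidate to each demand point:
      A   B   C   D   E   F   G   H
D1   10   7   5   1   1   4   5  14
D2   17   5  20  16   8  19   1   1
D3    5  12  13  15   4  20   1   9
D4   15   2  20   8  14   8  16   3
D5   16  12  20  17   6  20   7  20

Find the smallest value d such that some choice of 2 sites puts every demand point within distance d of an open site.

9

Open {D1, D3}.
  Farthest demand point is H at distance 9 (to D3); all others are ≤ 9.
With {D1, D2} the worst case is 10.
With {D1, D4} the worst case is 10.
No size-2 selection achieves below 9.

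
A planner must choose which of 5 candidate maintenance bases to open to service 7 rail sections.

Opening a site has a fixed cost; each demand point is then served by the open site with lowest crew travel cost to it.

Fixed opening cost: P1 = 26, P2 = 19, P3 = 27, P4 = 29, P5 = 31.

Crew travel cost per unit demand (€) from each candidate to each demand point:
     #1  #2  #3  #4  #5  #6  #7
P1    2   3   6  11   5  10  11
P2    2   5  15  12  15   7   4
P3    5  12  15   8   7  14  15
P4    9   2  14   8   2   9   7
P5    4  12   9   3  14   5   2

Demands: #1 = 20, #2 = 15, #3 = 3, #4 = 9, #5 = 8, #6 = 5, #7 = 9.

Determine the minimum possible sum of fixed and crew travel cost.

260

Open {P1, P4, P5}: assign each demand point to its cheapest open site.
  #1→P1 20×2=40, #2→P4 15×2=30, #3→P1 3×6=18, #4→P5 9×3=27, #5→P4 8×2=16, #6→P5 5×5=25, #7→P5 9×2=18
  crew travel cost 174, fixed 86 → total 260.
Compare {P2, P4, P5}: crew travel cost 183 + fixed 79 = 262.
Compare {P1, P5}: crew travel cost 213 + fixed 57 = 270.
Compare {P1, P2, P4, P5}: crew travel cost 174 + fixed 105 = 279.
All other subsets cost ≥ 262. Minimum total cost: 260.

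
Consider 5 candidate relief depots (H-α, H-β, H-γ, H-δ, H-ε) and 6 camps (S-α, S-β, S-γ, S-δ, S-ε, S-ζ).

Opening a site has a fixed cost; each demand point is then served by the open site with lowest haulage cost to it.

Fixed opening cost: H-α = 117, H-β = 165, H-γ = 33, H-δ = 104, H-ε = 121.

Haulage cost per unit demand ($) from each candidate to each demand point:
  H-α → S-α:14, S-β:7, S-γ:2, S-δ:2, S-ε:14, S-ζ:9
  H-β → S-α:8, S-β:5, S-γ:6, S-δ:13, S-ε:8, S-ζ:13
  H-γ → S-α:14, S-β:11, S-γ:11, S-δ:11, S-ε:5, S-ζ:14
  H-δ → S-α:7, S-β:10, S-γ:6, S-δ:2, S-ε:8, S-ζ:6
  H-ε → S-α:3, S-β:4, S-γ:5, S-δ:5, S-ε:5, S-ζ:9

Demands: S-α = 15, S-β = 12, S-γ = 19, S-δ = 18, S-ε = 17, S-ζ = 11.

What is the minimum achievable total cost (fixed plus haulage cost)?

583

Open {H-ε}: assign each demand point to its cheapest open site.
  S-α→H-ε 15×3=45, S-β→H-ε 12×4=48, S-γ→H-ε 19×5=95, S-δ→H-ε 18×5=90, S-ε→H-ε 17×5=85, S-ζ→H-ε 11×9=99
  haulage cost 462, fixed 121 → total 583.
Compare {H-α, H-ε}: haulage cost 351 + fixed 238 = 589.
Compare {H-δ, H-ε}: haulage cost 375 + fixed 225 = 600.
Compare {H-γ, H-ε}: haulage cost 462 + fixed 154 = 616.
All other subsets cost ≥ 589. Minimum total cost: 583.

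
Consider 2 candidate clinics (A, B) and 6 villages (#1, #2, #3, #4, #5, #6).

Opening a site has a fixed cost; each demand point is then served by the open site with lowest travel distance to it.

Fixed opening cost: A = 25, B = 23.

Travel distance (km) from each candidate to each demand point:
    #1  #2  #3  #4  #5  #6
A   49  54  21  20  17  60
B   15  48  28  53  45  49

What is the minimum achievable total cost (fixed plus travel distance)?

Open {A, B}: assign each demand point to its cheapest open site.
  #1→B 15, #2→B 48, #3→A 21, #4→A 20, #5→A 17, #6→B 49
  travel distance 170, fixed 48 → total 218.
Compare {A}: travel distance 221 + fixed 25 = 246.
Compare {B}: travel distance 238 + fixed 23 = 261.

218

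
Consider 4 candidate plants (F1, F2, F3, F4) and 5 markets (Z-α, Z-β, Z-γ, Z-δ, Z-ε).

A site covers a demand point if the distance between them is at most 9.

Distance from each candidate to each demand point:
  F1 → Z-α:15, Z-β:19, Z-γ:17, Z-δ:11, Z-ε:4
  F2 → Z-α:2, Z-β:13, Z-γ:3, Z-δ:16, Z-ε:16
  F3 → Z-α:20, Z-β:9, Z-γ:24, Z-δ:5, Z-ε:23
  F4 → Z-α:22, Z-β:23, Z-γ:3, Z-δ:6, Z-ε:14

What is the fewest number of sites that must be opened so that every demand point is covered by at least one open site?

Coverage sets (demand points within 9 of each site):
  F1: {Z-ε}
  F2: {Z-α, Z-γ}
  F3: {Z-β, Z-δ}
  F4: {Z-γ, Z-δ}
No 2 sites suffice: every size-2 union leaves at least one demand point uncovered.
But {F1, F2, F3} covers everything, so the minimum is 3.

3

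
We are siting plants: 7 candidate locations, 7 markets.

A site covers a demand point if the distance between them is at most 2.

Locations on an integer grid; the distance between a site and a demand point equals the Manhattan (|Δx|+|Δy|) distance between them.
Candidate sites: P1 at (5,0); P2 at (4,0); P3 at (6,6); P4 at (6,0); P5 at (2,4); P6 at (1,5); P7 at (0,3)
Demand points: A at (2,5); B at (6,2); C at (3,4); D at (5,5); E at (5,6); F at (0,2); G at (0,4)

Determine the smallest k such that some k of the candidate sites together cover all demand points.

4

Coverage sets (demand points within 2 of each site):
  P1: {}
  P2: {}
  P3: {D, E}
  P4: {B}
  P5: {A, C, G}
  P6: {A, G}
  P7: {F, G}
No 3 sites suffice: every size-3 union leaves at least one demand point uncovered.
But {P3, P4, P5, P7} covers everything, so the minimum is 4.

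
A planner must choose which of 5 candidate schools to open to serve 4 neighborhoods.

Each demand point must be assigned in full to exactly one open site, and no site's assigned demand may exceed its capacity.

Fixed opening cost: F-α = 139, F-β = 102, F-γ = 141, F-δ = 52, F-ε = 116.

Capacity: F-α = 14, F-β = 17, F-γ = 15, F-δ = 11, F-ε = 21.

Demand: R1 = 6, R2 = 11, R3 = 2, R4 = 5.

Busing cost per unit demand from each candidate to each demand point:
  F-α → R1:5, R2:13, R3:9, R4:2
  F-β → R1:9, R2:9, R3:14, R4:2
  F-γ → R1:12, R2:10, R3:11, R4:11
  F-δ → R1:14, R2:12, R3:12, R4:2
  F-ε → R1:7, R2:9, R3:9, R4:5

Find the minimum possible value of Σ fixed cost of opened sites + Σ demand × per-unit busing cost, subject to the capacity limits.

337

Open {F-δ, F-ε}; cheapest assignment that respects the capacities:
  F-δ (cap 11, load 5): R4 — cost 5×2 = 10
  F-ε (cap 21, load 19): R1, R2, R3 — cost 6×7 + 11×9 + 2×9 = 159
  Shipping 169, fixed 168 → total 337.
  Any other capacity-feasible assignment to {F-δ, F-ε} ships for at least 169.
Compare {F-β, F-δ}: its best feasible assignment gives total 341.
Compare {F-α, F-δ}: its best feasible assignment gives total 381.
Every other set of open sites that can feasibly serve all demand totals ≥ 341 even under its best assignment. Minimum: 337.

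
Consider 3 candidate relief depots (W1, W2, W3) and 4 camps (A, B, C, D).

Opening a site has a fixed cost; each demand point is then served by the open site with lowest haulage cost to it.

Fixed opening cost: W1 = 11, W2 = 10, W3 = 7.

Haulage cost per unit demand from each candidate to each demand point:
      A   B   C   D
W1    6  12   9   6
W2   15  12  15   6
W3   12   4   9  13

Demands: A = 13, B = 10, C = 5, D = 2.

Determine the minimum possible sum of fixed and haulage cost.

Open {W1, W3}: assign each demand point to its cheapest open site.
  A→W1 13×6=78, B→W3 10×4=40, C→W1 5×9=45, D→W1 2×6=12
  haulage cost 175, fixed 18 → total 193.
Compare {W1, W2, W3}: haulage cost 175 + fixed 28 = 203.
Compare {W1}: haulage cost 255 + fixed 11 = 266.
Compare {W2, W3}: haulage cost 253 + fixed 17 = 270.
All other subsets cost ≥ 203. Minimum total cost: 193.

193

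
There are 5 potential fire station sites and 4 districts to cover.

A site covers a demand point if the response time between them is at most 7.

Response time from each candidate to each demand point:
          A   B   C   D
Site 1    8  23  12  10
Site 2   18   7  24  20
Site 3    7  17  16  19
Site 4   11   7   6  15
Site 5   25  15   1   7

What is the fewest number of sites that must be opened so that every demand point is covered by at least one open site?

Coverage sets (demand points within 7 of each site):
  Site 1: {}
  Site 2: {B}
  Site 3: {A}
  Site 4: {B, C}
  Site 5: {C, D}
No 2 sites suffice: every size-2 union leaves at least one demand point uncovered.
But {Site 2, Site 3, Site 5} covers everything, so the minimum is 3.

3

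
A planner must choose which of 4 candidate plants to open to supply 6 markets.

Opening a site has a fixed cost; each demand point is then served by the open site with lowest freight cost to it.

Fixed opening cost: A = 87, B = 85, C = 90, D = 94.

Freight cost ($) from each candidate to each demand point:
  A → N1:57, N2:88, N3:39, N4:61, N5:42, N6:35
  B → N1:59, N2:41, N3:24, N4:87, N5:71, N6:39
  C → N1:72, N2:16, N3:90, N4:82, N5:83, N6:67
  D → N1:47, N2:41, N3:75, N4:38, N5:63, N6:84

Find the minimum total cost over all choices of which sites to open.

406

Open {B}: assign each demand point to its cheapest open site.
  N1→B 59, N2→B 41, N3→B 24, N4→B 87, N5→B 71, N6→B 39
  freight cost 321, fixed 85 → total 406.
Compare {A}: freight cost 322 + fixed 87 = 409.
Compare {A, D}: freight cost 242 + fixed 181 = 423.
Compare {A, C}: freight cost 250 + fixed 177 = 427.
All other subsets cost ≥ 409. Minimum total cost: 406.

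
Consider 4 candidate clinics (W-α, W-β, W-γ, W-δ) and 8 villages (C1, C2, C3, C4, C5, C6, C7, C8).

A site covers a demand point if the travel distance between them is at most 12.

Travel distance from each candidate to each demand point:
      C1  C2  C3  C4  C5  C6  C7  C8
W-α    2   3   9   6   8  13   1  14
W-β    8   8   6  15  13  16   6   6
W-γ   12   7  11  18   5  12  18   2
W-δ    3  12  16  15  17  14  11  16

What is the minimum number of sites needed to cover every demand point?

Coverage sets (demand points within 12 of each site):
  W-α: {C1, C2, C3, C4, C5, C7}
  W-β: {C1, C2, C3, C7, C8}
  W-γ: {C1, C2, C3, C5, C6, C8}
  W-δ: {C1, C2, C7}
No single site covers all 8 demand points.
But {W-α, W-γ} covers everything, so the minimum is 2.

2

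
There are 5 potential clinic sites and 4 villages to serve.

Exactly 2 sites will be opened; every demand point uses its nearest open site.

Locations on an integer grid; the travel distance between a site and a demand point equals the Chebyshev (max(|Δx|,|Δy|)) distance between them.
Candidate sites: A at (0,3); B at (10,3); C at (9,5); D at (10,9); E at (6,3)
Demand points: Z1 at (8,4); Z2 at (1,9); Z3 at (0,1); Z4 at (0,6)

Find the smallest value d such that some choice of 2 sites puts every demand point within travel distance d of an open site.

Open {A, B}.
  Farthest demand point is Z2 at travel distance 6 (to A); all others are ≤ 6.
With {A, C} the worst case is 6.
With {A, D} the worst case is 6.
No size-2 selection achieves below 6.

6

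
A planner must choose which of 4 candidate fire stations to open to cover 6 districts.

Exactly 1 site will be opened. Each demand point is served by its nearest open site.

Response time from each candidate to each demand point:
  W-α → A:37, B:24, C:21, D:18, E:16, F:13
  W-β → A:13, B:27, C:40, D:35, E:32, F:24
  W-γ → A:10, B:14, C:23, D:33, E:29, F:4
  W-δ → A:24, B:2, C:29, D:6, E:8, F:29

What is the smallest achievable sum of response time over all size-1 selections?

98

Open {W-δ}.
  A→W-δ 24, B→W-δ 2, C→W-δ 29, D→W-δ 6, E→W-δ 8, F→W-δ 29  ⇒ total 98.
Compare {W-γ}: total 113.
Compare {W-α}: total 129.
No size-1 selection does better; minimum is 98.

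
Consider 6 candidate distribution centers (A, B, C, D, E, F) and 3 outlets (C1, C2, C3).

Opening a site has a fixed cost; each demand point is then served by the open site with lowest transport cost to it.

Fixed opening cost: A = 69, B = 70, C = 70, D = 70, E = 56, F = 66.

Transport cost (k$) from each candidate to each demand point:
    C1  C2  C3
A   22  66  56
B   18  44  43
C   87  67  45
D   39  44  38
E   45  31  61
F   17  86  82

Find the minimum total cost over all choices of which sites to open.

175

Open {B}: assign each demand point to its cheapest open site.
  C1→B 18, C2→B 44, C3→B 43
  transport cost 105, fixed 70 → total 175.
Compare {D}: transport cost 121 + fixed 70 = 191.
Compare {E}: transport cost 137 + fixed 56 = 193.
Compare {A}: transport cost 144 + fixed 69 = 213.
All other subsets cost ≥ 191. Minimum total cost: 175.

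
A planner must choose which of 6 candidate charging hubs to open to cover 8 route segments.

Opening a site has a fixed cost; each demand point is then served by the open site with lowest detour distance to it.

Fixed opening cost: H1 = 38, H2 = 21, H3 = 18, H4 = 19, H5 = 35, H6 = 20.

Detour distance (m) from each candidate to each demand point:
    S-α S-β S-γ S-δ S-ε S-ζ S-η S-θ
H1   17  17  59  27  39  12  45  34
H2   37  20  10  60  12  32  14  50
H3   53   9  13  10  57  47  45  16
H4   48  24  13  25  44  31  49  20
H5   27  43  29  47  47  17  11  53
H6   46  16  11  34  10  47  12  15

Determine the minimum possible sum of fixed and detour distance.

172

Open {H1, H3, H6}: assign each demand point to its cheapest open site.
  S-α→H1 17, S-β→H3 9, S-γ→H6 11, S-δ→H3 10, S-ε→H6 10, S-ζ→H1 12, S-η→H6 12, S-θ→H6 15
  detour distance 96, fixed 76 → total 172.
Compare {H1, H2, H3}: detour distance 100 + fixed 77 = 177.
Compare {H1, H6}: detour distance 120 + fixed 58 = 178.
Compare {H2, H3}: detour distance 140 + fixed 39 = 179.
All other subsets cost ≥ 177. Minimum total cost: 172.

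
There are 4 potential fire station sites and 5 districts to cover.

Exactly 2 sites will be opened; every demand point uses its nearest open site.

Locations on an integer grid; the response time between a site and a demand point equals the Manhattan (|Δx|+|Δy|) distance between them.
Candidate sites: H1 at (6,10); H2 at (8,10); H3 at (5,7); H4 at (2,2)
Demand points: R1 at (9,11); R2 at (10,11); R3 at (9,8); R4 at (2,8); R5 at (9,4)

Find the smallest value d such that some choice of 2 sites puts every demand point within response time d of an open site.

7

Open {H1, H2}.
  Farthest demand point is R5 at response time 7 (to H2); all others are ≤ 7.
With {H1, H3} the worst case is 7.
With {H2, H3} the worst case is 7.
No size-2 selection achieves below 7.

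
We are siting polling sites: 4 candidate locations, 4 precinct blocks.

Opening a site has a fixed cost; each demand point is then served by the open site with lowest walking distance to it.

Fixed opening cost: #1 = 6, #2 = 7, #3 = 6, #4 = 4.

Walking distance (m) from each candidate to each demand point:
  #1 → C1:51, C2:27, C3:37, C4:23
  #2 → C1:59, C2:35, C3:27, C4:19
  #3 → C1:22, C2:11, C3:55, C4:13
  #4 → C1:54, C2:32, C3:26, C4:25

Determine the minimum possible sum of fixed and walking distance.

82

Open {#3, #4}: assign each demand point to its cheapest open site.
  C1→#3 22, C2→#3 11, C3→#4 26, C4→#3 13
  walking distance 72, fixed 10 → total 82.
Compare {#2, #3}: walking distance 73 + fixed 13 = 86.
Compare {#1, #3, #4}: walking distance 72 + fixed 16 = 88.
Compare {#2, #3, #4}: walking distance 72 + fixed 17 = 89.
All other subsets cost ≥ 86. Minimum total cost: 82.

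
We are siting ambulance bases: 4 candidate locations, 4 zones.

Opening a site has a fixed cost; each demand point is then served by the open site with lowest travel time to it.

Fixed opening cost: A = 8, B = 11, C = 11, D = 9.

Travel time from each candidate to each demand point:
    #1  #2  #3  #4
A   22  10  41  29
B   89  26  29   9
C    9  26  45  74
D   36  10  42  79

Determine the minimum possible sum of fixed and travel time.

Open {A, B, C}: assign each demand point to its cheapest open site.
  #1→C 9, #2→A 10, #3→B 29, #4→B 9
  travel time 57, fixed 30 → total 87.
Compare {B, C, D}: travel time 57 + fixed 31 = 88.
Compare {A, B}: travel time 70 + fixed 19 = 89.
Compare {B, C}: travel time 73 + fixed 22 = 95.
All other subsets cost ≥ 88. Minimum total cost: 87.

87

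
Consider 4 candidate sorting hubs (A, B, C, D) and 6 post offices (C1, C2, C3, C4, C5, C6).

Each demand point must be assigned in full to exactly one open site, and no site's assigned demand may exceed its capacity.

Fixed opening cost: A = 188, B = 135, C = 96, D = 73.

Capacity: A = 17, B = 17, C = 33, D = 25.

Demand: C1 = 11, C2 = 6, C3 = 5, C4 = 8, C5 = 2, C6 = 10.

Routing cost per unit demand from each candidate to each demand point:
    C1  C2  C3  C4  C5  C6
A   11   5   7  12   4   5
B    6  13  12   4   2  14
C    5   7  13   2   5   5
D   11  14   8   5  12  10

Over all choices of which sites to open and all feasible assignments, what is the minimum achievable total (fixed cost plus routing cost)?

Open {C, D}; cheapest assignment that respects the capacities:
  C (cap 33, load 29): C1, C2, C5, C6 — cost 11×5 + 6×7 + 2×5 + 10×5 = 157
  D (cap 25, load 13): C3, C4 — cost 5×8 + 8×5 = 80
  Shipping 237, fixed 169 → total 406.
  Any other capacity-feasible assignment to {C, D} ships for at least 237.
Compare {B, C}: its best feasible assignment gives total 474.
Compare {A, C}: its best feasible assignment gives total 478.
Every other set of open sites that can feasibly serve all demand totals ≥ 474 even under its best assignment. Minimum: 406.

406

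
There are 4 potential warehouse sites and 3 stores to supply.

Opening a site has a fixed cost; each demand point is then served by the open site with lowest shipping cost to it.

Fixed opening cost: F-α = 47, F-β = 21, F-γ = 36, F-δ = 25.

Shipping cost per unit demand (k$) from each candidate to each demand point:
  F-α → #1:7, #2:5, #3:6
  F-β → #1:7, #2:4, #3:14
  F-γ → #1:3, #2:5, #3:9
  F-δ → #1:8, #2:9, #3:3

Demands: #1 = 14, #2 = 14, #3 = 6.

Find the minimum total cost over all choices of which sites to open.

191

Open {F-γ, F-δ}: assign each demand point to its cheapest open site.
  #1→F-γ 14×3=42, #2→F-γ 14×5=70, #3→F-δ 6×3=18
  shipping cost 130, fixed 61 → total 191.
Compare {F-β, F-γ, F-δ}: shipping cost 116 + fixed 82 = 198.
Compare {F-γ}: shipping cost 166 + fixed 36 = 202.
Compare {F-β, F-γ}: shipping cost 152 + fixed 57 = 209.
All other subsets cost ≥ 198. Minimum total cost: 191.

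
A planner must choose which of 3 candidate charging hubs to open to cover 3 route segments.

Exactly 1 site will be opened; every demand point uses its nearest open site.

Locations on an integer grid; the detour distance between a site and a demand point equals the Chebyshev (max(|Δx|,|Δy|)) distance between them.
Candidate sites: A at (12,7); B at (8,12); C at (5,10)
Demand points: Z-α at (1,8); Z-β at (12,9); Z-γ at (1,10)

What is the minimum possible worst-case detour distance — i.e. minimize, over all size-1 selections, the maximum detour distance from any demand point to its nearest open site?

7

Open {B}.
  Farthest demand point is Z-α at detour distance 7 (to B); all others are ≤ 7.
With {C} the worst case is 7.
With {A} the worst case is 11.
No size-1 selection achieves below 7.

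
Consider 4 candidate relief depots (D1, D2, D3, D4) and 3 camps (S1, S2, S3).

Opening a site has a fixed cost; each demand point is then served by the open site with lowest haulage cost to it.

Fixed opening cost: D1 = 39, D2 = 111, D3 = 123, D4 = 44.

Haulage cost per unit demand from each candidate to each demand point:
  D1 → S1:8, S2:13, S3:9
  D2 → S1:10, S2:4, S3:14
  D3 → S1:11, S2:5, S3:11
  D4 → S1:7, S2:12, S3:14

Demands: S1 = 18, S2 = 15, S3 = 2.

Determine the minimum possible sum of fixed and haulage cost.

Open {D2, D4}: assign each demand point to its cheapest open site.
  S1→D4 18×7=126, S2→D2 15×4=60, S3→D2 2×14=28
  haulage cost 214, fixed 155 → total 369.
Compare {D1, D2}: haulage cost 222 + fixed 150 = 372.
Compare {D4}: haulage cost 334 + fixed 44 = 378.
Compare {D2}: haulage cost 268 + fixed 111 = 379.
All other subsets cost ≥ 372. Minimum total cost: 369.

369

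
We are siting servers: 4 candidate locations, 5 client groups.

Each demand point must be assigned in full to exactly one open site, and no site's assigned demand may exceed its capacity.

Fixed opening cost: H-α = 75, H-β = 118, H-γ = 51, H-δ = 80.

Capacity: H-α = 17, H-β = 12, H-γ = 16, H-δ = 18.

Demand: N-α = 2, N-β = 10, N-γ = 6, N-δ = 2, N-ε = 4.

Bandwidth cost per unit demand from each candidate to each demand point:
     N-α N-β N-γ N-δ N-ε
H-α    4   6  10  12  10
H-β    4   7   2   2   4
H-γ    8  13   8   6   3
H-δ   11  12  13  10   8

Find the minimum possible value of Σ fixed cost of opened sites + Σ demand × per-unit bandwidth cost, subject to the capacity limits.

Open {H-α, H-γ}; cheapest assignment that respects the capacities:
  H-α (cap 17, load 12): N-α, N-β — cost 2×4 + 10×6 = 68
  H-γ (cap 16, load 12): N-γ, N-δ, N-ε — cost 6×8 + 2×6 + 4×3 = 72
  Shipping 140, fixed 126 → total 266.
  Any other capacity-feasible assignment to {H-α, H-γ} ships for at least 140.
Compare {H-α, H-β}: its best feasible assignment gives total 293.
Compare {H-β, H-γ}: its best feasible assignment gives total 319.
Every other set of open sites that can feasibly serve all demand totals ≥ 293 even under its best assignment. Minimum: 266.

266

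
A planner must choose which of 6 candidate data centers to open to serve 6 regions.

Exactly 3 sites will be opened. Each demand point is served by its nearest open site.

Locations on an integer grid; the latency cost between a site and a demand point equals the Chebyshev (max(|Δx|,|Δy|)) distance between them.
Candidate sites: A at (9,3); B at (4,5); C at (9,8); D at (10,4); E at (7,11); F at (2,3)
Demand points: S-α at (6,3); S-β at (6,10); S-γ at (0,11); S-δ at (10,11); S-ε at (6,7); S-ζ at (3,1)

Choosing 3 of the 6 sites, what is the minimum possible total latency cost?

Open {B, E, F}.
  S-α→B 2, S-β→E 1, S-γ→B 6, S-δ→E 3, S-ε→B 2, S-ζ→F 2  ⇒ total 16.
Compare {A, B, E}: total 18.
Compare {B, C, E}: total 18.
No size-3 selection does better; minimum is 16.

16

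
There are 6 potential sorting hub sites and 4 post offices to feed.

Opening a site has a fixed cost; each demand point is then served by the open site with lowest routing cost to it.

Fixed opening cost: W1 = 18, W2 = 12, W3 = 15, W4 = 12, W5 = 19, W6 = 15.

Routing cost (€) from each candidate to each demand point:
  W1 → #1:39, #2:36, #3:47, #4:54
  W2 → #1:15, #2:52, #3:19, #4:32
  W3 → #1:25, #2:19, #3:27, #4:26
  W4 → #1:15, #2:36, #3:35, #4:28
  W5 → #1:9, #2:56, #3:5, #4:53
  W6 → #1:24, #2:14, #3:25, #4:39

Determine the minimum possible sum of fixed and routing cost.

93

Open {W3, W5}: assign each demand point to its cheapest open site.
  #1→W5 9, #2→W3 19, #3→W5 5, #4→W3 26
  routing cost 59, fixed 34 → total 93.
Compare {W5, W6}: routing cost 67 + fixed 34 = 101.
Compare {W4, W5, W6}: routing cost 56 + fixed 46 = 102.
Compare {W3, W5, W6}: routing cost 54 + fixed 49 = 103.
All other subsets cost ≥ 101. Minimum total cost: 93.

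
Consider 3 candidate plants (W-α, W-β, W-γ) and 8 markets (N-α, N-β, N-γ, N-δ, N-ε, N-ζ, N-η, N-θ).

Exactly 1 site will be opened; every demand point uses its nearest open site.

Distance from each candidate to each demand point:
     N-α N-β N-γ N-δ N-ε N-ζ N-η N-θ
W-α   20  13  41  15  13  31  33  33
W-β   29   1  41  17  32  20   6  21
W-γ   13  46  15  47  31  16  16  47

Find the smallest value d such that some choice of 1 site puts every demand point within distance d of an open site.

41

Open {W-α}.
  Farthest demand point is N-γ at distance 41 (to W-α); all others are ≤ 41.
With {W-β} the worst case is 41.
With {W-γ} the worst case is 47.
No size-1 selection achieves below 41.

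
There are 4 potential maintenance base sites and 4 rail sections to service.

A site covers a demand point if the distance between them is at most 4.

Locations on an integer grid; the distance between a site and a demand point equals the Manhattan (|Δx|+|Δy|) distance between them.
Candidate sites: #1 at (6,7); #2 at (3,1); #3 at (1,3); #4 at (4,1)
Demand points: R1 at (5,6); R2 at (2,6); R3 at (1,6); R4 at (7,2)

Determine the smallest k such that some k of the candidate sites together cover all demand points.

3

Coverage sets (demand points within 4 of each site):
  #1: {R1}
  #2: {}
  #3: {R2, R3}
  #4: {R4}
No 2 sites suffice: every size-2 union leaves at least one demand point uncovered.
But {#1, #3, #4} covers everything, so the minimum is 3.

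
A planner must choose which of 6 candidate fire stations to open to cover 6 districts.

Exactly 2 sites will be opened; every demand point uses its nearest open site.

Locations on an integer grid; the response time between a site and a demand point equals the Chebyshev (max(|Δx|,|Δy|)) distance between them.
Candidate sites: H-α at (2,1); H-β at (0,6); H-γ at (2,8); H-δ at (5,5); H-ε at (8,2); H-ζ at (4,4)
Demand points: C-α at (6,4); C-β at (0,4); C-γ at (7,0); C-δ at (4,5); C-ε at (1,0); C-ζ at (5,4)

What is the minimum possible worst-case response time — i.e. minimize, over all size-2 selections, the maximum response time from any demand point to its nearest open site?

Open {H-α, H-ε}.
  Farthest demand point is C-δ at response time 4 (to H-α); all others are ≤ 4.
With {H-α, H-ζ} the worst case is 4.
With {H-β, H-ζ} the worst case is 4.
No size-2 selection achieves below 4.

4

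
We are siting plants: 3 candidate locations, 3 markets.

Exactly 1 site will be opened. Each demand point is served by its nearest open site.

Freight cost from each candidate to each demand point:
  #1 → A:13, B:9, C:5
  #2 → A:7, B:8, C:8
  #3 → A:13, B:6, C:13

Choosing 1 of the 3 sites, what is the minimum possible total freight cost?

Open {#2}.
  A→#2 7, B→#2 8, C→#2 8  ⇒ total 23.
Compare {#1}: total 27.
Compare {#3}: total 32.

23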